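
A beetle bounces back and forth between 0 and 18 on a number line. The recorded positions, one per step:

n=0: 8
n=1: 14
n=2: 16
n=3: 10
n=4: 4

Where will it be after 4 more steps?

16

The value travels 6 per step and bounces off the walls at 0 and 18.
  step 5: 4 → 2
  step 6: 2 → 8
  step 7: 8 → 14
  step 8: 14 → 16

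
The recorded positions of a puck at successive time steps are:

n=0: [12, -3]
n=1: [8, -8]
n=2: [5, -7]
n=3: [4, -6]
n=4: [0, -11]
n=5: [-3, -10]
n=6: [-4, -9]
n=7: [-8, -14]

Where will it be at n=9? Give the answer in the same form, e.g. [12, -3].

[-12, -12]

Differencing gives [-4, -5], [-3, +1], [-1, +1], [-4, -5], [-3, +1], [-1, +1], [-4, -5]. This is the pattern [-4, -5], [-3, +1], [-1, +1] repeated.
step 8: apply [-3, +1] → [-11, -13]
step 9: apply [-1, +1] → [-12, -12]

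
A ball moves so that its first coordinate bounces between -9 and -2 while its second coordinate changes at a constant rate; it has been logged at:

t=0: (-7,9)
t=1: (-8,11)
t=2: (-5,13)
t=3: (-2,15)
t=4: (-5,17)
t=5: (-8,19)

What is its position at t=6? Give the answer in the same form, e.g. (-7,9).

The first coordinate reflects between -9 and -2, moving 3 per step.
  step 6: -8 → -7
The second coordinate changes by +2 each step: at step 6 it is 21.

(-7,21)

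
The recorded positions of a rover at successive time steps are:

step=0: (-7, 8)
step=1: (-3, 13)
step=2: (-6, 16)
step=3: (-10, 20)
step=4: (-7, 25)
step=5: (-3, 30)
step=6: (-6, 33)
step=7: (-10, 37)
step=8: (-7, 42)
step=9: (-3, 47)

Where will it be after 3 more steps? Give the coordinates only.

The moves between consecutive positions are (+4, +5), (-3, +3), (-4, +4), (+3, +5), (+4, +5), (-3, +3), (-4, +4), (+3, +5), (+4, +5); they repeat the 4-cycle [(+4, +5), (-3, +3), (-4, +4), (+3, +5)].
step 10: apply (-3, +3) → (-6, 50)
step 11: apply (-4, +4) → (-10, 54)
step 12: apply (+3, +5) → (-7, 59)

(-7, 59)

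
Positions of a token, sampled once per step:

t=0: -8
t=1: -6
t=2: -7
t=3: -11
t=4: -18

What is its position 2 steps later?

First differences are +2, -1, -4, -7; their common second difference is -3 (constant acceleration).
step 5: -18 − 10 → -28
step 6: -28 − 13 → -41

-41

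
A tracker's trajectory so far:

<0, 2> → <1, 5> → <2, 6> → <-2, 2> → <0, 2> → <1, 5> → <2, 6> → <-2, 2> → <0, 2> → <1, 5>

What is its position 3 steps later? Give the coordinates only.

<0, 2>

Differencing gives <+1, +3>, <+1, +1>, <-4, -4>, <+2, +0>, <+1, +3>, <+1, +1>, <-4, -4>, <+2, +0>, <+1, +3>. This is the pattern <+1, +3>, <+1, +1>, <-4, -4>, <+2, +0> repeated.
step 10: apply <+1, +1> → <2, 6>
step 11: apply <-4, -4> → <-2, 2>
step 12: apply <+2, +0> → <0, 2>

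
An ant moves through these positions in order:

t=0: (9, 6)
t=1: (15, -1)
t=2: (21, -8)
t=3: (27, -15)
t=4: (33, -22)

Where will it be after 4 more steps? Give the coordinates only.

Each step adds (+6, -7) to the position.
step 5: (33, -22) + (+6, -7) → (39, -29)
step 6: (39, -29) + (+6, -7) → (45, -36)
step 7: (45, -36) + (+6, -7) → (51, -43)
step 8: (51, -43) + (+6, -7) → (57, -50)

(57, -50)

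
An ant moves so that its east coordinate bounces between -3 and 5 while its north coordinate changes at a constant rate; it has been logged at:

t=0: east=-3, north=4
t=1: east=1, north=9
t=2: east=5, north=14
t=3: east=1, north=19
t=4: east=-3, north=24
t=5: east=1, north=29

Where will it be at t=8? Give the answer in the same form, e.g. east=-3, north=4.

The east coordinate reflects between -3 and 5, moving 4 per step.
  step 6: 1 → 5
  step 7: 5 → 1
  step 8: 1 → -3
The north coordinate changes by +5 each step: at step 8 it is 44.

east=-3, north=44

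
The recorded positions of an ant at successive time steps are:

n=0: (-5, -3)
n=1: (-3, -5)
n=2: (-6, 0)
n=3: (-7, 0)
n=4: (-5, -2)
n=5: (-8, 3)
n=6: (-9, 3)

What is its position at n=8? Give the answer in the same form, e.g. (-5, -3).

The moves between consecutive positions are (+2, -2), (-3, +5), (-1, +0), (+2, -2), (-3, +5), (-1, +0); they repeat the 3-cycle [(+2, -2), (-3, +5), (-1, +0)].
step 7: apply (+2, -2) → (-7, 1)
step 8: apply (-3, +5) → (-10, 6)

(-10, 6)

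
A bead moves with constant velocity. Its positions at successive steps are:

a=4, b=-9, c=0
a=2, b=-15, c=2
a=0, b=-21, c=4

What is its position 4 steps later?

Constant displacement of (-2,-6,+2) per step.
step 3: a=0, b=-21, c=4 + (-2,-6,+2) → a=-2, b=-27, c=6
step 4: a=-2, b=-27, c=6 + (-2,-6,+2) → a=-4, b=-33, c=8
step 5: a=-4, b=-33, c=8 + (-2,-6,+2) → a=-6, b=-39, c=10
step 6: a=-6, b=-39, c=10 + (-2,-6,+2) → a=-8, b=-45, c=12

a=-8, b=-45, c=12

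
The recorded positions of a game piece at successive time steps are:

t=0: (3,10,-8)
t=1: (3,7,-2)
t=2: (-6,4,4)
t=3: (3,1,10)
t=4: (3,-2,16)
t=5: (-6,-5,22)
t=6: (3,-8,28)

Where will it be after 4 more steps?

(3,-20,52)

The first coordinate repeats the cycle [3, 3, -6] with period 3; step 10 mod 3 = 1, giving 3.
The second coordinate changes by -3 each step, so at step 10 it is 10 + 10·(-3) = -20.
The third coordinate changes by +6 each step, so at step 10 it is -8 + 10·(6) = 52.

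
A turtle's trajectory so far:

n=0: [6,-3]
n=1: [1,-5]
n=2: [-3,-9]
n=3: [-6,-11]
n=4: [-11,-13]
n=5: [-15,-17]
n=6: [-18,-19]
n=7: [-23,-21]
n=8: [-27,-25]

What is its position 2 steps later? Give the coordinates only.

Step-to-step displacements: [-5,-2], [-4,-4], [-3,-2], [-5,-2], [-4,-4], [-3,-2], [-5,-2], [-4,-4] — a repeating cycle of length 3.
step 9: apply [-3,-2] → [-30,-27]
step 10: apply [-5,-2] → [-35,-29]

[-35,-29]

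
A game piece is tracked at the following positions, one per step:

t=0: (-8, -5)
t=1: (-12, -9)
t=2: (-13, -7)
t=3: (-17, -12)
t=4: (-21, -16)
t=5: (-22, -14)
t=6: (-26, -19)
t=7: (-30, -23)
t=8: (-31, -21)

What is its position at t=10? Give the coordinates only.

(-39, -30)

The moves between consecutive positions are (-4, -4), (-1, +2), (-4, -5), (-4, -4), (-1, +2), (-4, -5), (-4, -4), (-1, +2); they repeat the 3-cycle [(-4, -4), (-1, +2), (-4, -5)].
step 9: apply (-4, -5) → (-35, -26)
step 10: apply (-4, -4) → (-39, -30)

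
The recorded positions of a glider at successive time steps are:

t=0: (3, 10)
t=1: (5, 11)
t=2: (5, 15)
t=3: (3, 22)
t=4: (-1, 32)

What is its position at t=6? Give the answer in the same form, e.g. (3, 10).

(-15, 61)

Successive displacements: (+2, +1), (+0, +4), (-2, +7), (-4, +10) — each changes by (-2, +3).
step 5: (-1, 32) + (-6, +13) → (-7, 45)
step 6: (-7, 45) + (-8, +16) → (-15, 61)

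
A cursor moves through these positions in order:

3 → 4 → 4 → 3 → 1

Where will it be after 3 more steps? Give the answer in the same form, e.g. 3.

-11

First differences are +1, +0, -1, -2; their common second difference is -1 (constant acceleration).
step 5: 1 − 3 → -2
step 6: -2 − 4 → -6
step 7: -6 − 5 → -11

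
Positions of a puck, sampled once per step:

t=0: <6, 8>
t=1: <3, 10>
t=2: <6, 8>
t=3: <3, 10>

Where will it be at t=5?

<3, 10>

Step-to-step displacements: <-3, +2>, <+3, -2>, <-3, +2>; each is -1× the previous.
step 4: <3, 10> + <+3, -2> → <6, 8>
step 5: <6, 8> + <-3, +2> → <3, 10>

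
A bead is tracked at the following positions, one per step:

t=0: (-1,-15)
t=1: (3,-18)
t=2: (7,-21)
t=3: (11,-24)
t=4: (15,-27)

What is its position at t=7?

(27,-36)

Each step adds (+4,-3) to the position.
step 5: (15,-27) + (+4,-3) → (19,-30)
step 6: (19,-30) + (+4,-3) → (23,-33)
step 7: (23,-33) + (+4,-3) → (27,-36)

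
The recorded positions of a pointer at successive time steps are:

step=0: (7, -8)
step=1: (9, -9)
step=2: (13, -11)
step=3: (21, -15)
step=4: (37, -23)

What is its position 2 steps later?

(133, -71)

Step-to-step displacements: (+2, -1), (+4, -2), (+8, -4), (+16, -8); each is 2× the previous.
step 5: (37, -23) + (+32, -16) → (69, -39)
step 6: (69, -39) + (+64, -32) → (133, -71)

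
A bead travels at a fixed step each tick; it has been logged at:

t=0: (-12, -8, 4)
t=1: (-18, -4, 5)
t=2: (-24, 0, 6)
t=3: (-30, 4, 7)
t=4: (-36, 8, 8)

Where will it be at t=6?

Each step adds (-6, +4, +1) to the position.
step 5: (-36, 8, 8) + (-6, +4, +1) → (-42, 12, 9)
step 6: (-42, 12, 9) + (-6, +4, +1) → (-48, 16, 10)

(-48, 16, 10)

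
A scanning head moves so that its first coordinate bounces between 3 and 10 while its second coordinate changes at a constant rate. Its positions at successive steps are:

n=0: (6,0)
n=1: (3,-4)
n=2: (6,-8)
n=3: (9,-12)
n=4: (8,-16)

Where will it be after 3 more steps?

The first coordinate reflects between 3 and 10, moving 3 per step.
  step 5: 8 → 5
  step 6: 5 → 4
  step 7: 4 → 7
The second coordinate changes by -4 each step: at step 7 it is -28.

(7,-28)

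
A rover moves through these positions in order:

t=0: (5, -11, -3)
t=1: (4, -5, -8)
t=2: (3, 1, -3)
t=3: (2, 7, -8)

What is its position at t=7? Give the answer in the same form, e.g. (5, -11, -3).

First: linear, -1 per step → -2 at step 7.
Second: linear, +6 per step → 31 at step 7.
Third: cycles through -3, -8 every 2 steps. Step 7 lands at position 1 of the cycle → -8.

(-2, 31, -8)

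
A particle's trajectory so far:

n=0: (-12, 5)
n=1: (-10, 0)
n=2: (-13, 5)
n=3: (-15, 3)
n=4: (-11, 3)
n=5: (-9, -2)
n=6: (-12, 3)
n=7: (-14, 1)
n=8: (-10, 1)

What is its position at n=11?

The moves between consecutive positions are (+2, -5), (-3, +5), (-2, -2), (+4, +0), (+2, -5), (-3, +5), (-2, -2), (+4, +0); they repeat the 4-cycle [(+2, -5), (-3, +5), (-2, -2), (+4, +0)].
step 9: apply (+2, -5) → (-8, -4)
step 10: apply (-3, +5) → (-11, 1)
step 11: apply (-2, -2) → (-13, -1)

(-13, -1)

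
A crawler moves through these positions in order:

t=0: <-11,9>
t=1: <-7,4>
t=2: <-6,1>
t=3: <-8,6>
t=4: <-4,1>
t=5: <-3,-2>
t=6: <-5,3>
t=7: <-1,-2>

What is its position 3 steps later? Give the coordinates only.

Step-to-step displacements: <+4,-5>, <+1,-3>, <-2,+5>, <+4,-5>, <+1,-3>, <-2,+5>, <+4,-5> — a repeating cycle of length 3.
step 8: apply <+1,-3> → <0,-5>
step 9: apply <-2,+5> → <-2,0>
step 10: apply <+4,-5> → <2,-5>

<2,-5>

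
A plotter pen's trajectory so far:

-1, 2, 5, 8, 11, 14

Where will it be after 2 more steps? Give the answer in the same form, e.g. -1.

20

Each step adds +3 to the position.
step 6: 14 + 3 → 17
step 7: 17 + 3 → 20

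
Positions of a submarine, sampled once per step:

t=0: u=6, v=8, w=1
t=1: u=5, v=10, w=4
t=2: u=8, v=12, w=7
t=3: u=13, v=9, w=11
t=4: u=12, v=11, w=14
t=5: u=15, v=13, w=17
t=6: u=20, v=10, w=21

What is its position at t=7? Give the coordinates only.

u=19, v=12, w=24

The moves between consecutive positions are (-1, +2, +3), (+3, +2, +3), (+5, -3, +4), (-1, +2, +3), (+3, +2, +3), (+5, -3, +4); they repeat the 3-cycle [(-1, +2, +3), (+3, +2, +3), (+5, -3, +4)].
step 7: apply (-1, +2, +3) → u=19, v=12, w=24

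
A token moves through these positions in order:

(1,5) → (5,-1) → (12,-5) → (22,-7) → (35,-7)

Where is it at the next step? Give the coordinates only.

First differences are (+4,-6), (+7,-4), (+10,-2), (+13,+0); their common second difference is (+3,+2) (constant acceleration).
step 5: (35,-7) + (+16,+2) → (51,-5)

(51,-5)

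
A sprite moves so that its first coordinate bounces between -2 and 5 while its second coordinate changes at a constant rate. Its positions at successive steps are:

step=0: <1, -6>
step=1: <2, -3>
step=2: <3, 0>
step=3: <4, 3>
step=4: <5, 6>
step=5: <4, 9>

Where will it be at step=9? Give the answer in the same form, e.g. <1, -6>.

<0, 21>

The first coordinate reflects between -2 and 5, moving 1 per step.
  step 6: 4 → 3
  step 7: 3 → 2
  step 8: 2 → 1
  step 9: 1 → 0
The second coordinate changes by +3 each step: at step 9 it is 21.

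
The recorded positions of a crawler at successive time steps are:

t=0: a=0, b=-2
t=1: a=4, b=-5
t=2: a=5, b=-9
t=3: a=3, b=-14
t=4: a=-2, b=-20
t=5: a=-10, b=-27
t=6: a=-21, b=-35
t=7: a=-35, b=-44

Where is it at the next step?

First differences are (+4, -3), (+1, -4), (-2, -5), (-5, -6), (-8, -7), (-11, -8), (-14, -9); their common second difference is (-3, -1) (constant acceleration).
step 8: a=-35, b=-44 + (-17, -10) → a=-52, b=-54

a=-52, b=-54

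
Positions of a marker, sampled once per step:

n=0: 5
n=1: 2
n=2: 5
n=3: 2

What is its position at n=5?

2

Consecutive displacements -3, +3, -3 scale by a factor of -1 each step.
step 4: 2 + 3 → 5
step 5: 5 − 3 → 2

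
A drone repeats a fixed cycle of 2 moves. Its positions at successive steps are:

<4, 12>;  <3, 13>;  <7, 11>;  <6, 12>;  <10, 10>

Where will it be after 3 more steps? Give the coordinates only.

<12, 10>

Differencing gives <-1, +1>, <+4, -2>, <-1, +1>, <+4, -2>. This is the pattern <-1, +1>, <+4, -2> repeated.
step 5: apply <-1, +1> → <9, 11>
step 6: apply <+4, -2> → <13, 9>
step 7: apply <-1, +1> → <12, 10>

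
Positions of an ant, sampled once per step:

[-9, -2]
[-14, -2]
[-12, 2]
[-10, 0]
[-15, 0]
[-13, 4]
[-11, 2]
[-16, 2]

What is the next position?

[-14, 6]

Step-to-step displacements: [-5, +0], [+2, +4], [+2, -2], [-5, +0], [+2, +4], [+2, -2], [-5, +0] — a repeating cycle of length 3.
step 8: apply [+2, +4] → [-14, 6]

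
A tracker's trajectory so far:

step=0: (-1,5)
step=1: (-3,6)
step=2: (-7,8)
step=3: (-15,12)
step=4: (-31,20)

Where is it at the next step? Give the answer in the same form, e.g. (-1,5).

Step-to-step displacements: (-2,+1), (-4,+2), (-8,+4), (-16,+8); each is 2× the previous.
step 5: (-31,20) + (-32,+16) → (-63,36)

(-63,36)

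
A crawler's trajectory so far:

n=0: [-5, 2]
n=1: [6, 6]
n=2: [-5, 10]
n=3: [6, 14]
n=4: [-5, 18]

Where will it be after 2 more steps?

[-5, 26]

First: cycles through -5, 6 every 2 steps. Step 6 lands at position 0 of the cycle → -5.
Second: linear, +4 per step → 26 at step 6.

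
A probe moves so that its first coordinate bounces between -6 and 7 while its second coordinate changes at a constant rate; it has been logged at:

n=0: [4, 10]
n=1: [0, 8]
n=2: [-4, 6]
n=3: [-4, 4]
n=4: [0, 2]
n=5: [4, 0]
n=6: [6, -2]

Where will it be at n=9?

[-6, -8]

The first coordinate reflects between -6 and 7, moving 4 per step.
  step 7: 6 → 2
  step 8: 2 → -2
  step 9: -2 → -6
The second coordinate changes by -2 each step: at step 9 it is -8.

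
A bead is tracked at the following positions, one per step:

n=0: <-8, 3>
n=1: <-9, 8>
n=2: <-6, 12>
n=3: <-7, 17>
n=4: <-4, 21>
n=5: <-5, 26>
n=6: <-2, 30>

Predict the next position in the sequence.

Differencing gives <-1, +5>, <+3, +4>, <-1, +5>, <+3, +4>, <-1, +5>, <+3, +4>. This is the pattern <-1, +5>, <+3, +4> repeated.
step 7: apply <-1, +5> → <-3, 35>

<-3, 35>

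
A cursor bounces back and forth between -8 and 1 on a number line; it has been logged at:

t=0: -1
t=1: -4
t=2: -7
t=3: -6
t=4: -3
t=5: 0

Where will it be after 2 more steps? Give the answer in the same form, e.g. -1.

The value reflects between -8 and 1, moving 3 per step.
  step 6: 0 → -1
  step 7: -1 → -4

-4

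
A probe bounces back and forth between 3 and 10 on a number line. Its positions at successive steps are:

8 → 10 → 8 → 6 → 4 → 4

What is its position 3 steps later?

10

The value reflects between 3 and 10, moving 2 per step.
  step 6: 4 → 6
  step 7: 6 → 8
  step 8: 8 → 10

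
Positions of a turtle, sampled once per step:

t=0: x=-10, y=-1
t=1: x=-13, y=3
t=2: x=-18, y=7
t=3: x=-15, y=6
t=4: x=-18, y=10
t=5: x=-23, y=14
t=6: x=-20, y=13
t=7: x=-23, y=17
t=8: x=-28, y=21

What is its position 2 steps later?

The moves between consecutive positions are (-3, +4), (-5, +4), (+3, -1), (-3, +4), (-5, +4), (+3, -1), (-3, +4), (-5, +4); they repeat the 3-cycle [(-3, +4), (-5, +4), (+3, -1)].
step 9: apply (+3, -1) → x=-25, y=20
step 10: apply (-3, +4) → x=-28, y=24

x=-28, y=24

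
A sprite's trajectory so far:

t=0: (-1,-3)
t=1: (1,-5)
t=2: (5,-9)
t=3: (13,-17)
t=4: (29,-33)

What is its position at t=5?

The jumps are (+2,-2), (+4,-4), (+8,-8), (+16,-16) — a geometric progression with ratio 2.
step 5: (29,-33) + (+32,-32) → (61,-65)

(61,-65)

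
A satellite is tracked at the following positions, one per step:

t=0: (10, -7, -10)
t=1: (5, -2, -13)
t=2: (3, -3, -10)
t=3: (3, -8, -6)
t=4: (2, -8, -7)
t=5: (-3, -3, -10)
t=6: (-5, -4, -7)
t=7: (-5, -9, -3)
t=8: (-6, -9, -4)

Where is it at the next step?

(-11, -4, -7)

The moves between consecutive positions are (-5, +5, -3), (-2, -1, +3), (+0, -5, +4), (-1, +0, -1), (-5, +5, -3), (-2, -1, +3), (+0, -5, +4), (-1, +0, -1); they repeat the 4-cycle [(-5, +5, -3), (-2, -1, +3), (+0, -5, +4), (-1, +0, -1)].
step 9: apply (-5, +5, -3) → (-11, -4, -7)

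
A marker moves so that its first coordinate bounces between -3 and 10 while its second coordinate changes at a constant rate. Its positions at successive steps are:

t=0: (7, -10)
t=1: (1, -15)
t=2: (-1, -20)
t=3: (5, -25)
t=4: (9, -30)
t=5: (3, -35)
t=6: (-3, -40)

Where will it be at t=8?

(9, -50)

The first coordinate reflects between -3 and 10, moving 6 per step.
  step 7: -3 → 3
  step 8: 3 → 9
The second coordinate changes by -5 each step: at step 8 it is -50.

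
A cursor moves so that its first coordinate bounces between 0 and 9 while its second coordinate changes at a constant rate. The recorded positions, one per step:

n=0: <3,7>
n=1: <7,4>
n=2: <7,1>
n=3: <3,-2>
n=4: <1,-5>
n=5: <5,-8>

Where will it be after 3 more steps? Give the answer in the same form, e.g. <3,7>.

The first coordinate reflects between 0 and 9, moving 4 per step.
  step 6: 5 → 9
  step 7: 9 → 5
  step 8: 5 → 1
The second coordinate changes by -3 each step: at step 8 it is -17.

<1,-17>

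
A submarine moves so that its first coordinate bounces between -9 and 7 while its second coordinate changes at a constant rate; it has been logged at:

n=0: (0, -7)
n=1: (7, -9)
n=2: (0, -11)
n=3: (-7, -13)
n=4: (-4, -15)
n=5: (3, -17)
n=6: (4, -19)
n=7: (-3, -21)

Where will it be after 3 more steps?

The first coordinate reflects between -9 and 7, moving 7 per step.
  step 8: -3 → -8
  step 9: -8 → -1
  step 10: -1 → 6
The second coordinate changes by -2 each step: at step 10 it is -27.

(6, -27)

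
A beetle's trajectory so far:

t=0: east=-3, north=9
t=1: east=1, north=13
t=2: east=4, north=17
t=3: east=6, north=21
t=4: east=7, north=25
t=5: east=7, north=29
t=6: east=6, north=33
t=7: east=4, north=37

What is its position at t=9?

Successive displacements: (+4, +4), (+3, +4), (+2, +4), (+1, +4), (+0, +4), (-1, +4), (-2, +4) — each changes by (-1, +0).
step 8: east=4, north=37 + (-3, +4) → east=1, north=41
step 9: east=1, north=41 + (-4, +4) → east=-3, north=45

east=-3, north=45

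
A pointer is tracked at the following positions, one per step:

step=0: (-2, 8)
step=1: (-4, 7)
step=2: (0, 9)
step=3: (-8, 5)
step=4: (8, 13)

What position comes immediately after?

(-24, -3)

The jumps are (-2, -1), (+4, +2), (-8, -4), (+16, +8) — a geometric progression with ratio -2.
step 5: (8, 13) + (-32, -16) → (-24, -3)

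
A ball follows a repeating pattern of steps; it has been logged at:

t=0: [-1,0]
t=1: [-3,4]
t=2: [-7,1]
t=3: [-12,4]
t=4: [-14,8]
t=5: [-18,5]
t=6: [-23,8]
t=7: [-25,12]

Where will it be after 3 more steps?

Differencing gives [-2,+4], [-4,-3], [-5,+3], [-2,+4], [-4,-3], [-5,+3], [-2,+4]. This is the pattern [-2,+4], [-4,-3], [-5,+3] repeated.
step 8: apply [-4,-3] → [-29,9]
step 9: apply [-5,+3] → [-34,12]
step 10: apply [-2,+4] → [-36,16]

[-36,16]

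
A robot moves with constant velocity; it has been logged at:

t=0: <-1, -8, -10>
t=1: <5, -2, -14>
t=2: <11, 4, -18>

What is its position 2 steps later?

<23, 16, -26>

Constant displacement of <+6, +6, -4> per step.
step 3: <11, 4, -18> + <+6, +6, -4> → <17, 10, -22>
step 4: <17, 10, -22> + <+6, +6, -4> → <23, 16, -26>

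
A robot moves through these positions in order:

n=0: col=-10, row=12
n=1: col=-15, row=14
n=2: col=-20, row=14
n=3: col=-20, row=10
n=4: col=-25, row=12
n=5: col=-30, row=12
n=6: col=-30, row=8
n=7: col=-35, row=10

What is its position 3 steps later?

Step-to-step displacements: (-5, +2), (-5, +0), (+0, -4), (-5, +2), (-5, +0), (+0, -4), (-5, +2) — a repeating cycle of length 3.
step 8: apply (-5, +0) → col=-40, row=10
step 9: apply (+0, -4) → col=-40, row=6
step 10: apply (-5, +2) → col=-45, row=8

col=-45, row=8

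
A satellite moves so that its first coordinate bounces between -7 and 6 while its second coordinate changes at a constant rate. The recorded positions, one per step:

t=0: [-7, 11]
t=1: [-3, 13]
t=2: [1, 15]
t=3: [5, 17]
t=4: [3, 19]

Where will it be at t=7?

The first coordinate travels 4 per step and bounces off the walls at -7 and 6.
  step 5: 3 → -1
  step 6: -1 → -5
  step 7: -5 → -5
The second coordinate changes by +2 each step: at step 7 it is 25.

[-5, 25]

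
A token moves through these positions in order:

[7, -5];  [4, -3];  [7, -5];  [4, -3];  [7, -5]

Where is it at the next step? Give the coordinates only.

The jumps are [-3, +2], [+3, -2], [-3, +2], [+3, -2] — a geometric progression with ratio -1.
step 5: [7, -5] + [-3, +2] → [4, -3]

[4, -3]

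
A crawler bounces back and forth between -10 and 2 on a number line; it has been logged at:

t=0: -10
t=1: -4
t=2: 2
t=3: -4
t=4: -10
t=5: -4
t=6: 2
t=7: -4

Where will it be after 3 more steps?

2

The value reflects between -10 and 2, moving 6 per step.
  step 8: -4 → -10
  step 9: -10 → -4
  step 10: -4 → 2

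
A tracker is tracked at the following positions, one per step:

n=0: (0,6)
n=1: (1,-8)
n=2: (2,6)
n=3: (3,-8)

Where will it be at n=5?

First: linear, +1 per step → 5 at step 5.
Second: cycles through 6, -8 every 2 steps. Step 5 lands at position 1 of the cycle → -8.

(5,-8)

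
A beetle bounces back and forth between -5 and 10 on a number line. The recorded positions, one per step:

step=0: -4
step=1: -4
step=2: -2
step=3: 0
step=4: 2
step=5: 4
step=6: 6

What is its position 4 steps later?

6

The value travels 2 per step and bounces off the walls at -5 and 10.
  step 7: 6 → 8
  step 8: 8 → 10
  step 9: 10 → 8
  step 10: 8 → 6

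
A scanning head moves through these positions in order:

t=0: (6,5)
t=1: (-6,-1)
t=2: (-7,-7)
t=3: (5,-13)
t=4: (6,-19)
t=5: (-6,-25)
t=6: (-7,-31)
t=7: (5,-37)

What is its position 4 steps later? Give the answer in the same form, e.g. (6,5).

(5,-61)

The first coordinate repeats the cycle [6, -6, -7, 5] with period 4; step 11 mod 4 = 3, giving 5.
The second coordinate changes by -6 each step, so at step 11 it is 5 + 11·(-6) = -61.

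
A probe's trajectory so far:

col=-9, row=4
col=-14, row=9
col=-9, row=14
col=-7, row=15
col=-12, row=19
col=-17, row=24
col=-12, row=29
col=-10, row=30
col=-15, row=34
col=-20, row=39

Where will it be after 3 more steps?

col=-18, row=49

Differencing gives (-5,+5), (+5,+5), (+2,+1), (-5,+4), (-5,+5), (+5,+5), (+2,+1), (-5,+4), (-5,+5). This is the pattern (-5,+5), (+5,+5), (+2,+1), (-5,+4) repeated.
step 10: apply (+5,+5) → col=-15, row=44
step 11: apply (+2,+1) → col=-13, row=45
step 12: apply (-5,+4) → col=-18, row=49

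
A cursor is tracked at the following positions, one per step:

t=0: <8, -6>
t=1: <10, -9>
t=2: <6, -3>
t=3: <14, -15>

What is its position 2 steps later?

<30, -39>

The jumps are <+2, -3>, <-4, +6>, <+8, -12> — a geometric progression with ratio -2.
step 4: <14, -15> + <-16, +24> → <-2, 9>
step 5: <-2, 9> + <+32, -48> → <30, -39>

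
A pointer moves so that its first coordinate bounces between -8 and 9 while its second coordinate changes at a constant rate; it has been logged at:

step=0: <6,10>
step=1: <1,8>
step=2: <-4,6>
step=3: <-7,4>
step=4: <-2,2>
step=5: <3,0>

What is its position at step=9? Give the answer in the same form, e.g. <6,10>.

The first coordinate travels 5 per step and bounces off the walls at -8 and 9.
  step 6: 3 → 8
  step 7: 8 → 5
  step 8: 5 → 0
  step 9: 0 → -5
The second coordinate changes by -2 each step: at step 9 it is -8.

<-5,-8>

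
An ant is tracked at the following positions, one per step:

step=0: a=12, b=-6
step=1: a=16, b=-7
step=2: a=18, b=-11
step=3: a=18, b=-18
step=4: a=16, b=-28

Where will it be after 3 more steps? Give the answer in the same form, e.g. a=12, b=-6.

Successive displacements: (+4, -1), (+2, -4), (+0, -7), (-2, -10) — each changes by (-2, -3).
step 5: a=16, b=-28 + (-4, -13) → a=12, b=-41
step 6: a=12, b=-41 + (-6, -16) → a=6, b=-57
step 7: a=6, b=-57 + (-8, -19) → a=-2, b=-76

a=-2, b=-76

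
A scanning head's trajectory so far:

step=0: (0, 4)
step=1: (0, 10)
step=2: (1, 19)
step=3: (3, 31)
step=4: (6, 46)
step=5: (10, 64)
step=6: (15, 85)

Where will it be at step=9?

(36, 166)

Successive displacements: (+0, +6), (+1, +9), (+2, +12), (+3, +15), (+4, +18), (+5, +21) — each changes by (+1, +3).
step 7: (15, 85) + (+6, +24) → (21, 109)
step 8: (21, 109) + (+7, +27) → (28, 136)
step 9: (28, 136) + (+8, +30) → (36, 166)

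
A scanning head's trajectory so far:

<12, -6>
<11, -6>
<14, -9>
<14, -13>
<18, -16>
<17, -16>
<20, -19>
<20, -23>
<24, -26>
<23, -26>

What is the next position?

<26, -29>

Differencing gives <-1, +0>, <+3, -3>, <+0, -4>, <+4, -3>, <-1, +0>, <+3, -3>, <+0, -4>, <+4, -3>, <-1, +0>. This is the pattern <-1, +0>, <+3, -3>, <+0, -4>, <+4, -3> repeated.
step 10: apply <+3, -3> → <26, -29>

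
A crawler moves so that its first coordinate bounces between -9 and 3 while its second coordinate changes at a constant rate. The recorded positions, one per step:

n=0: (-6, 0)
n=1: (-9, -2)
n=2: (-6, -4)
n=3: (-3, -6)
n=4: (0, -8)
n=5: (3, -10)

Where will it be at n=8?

(-6, -16)

The first coordinate reflects between -9 and 3, moving 3 per step.
  step 6: 3 → 0
  step 7: 0 → -3
  step 8: -3 → -6
The second coordinate changes by -2 each step: at step 8 it is -16.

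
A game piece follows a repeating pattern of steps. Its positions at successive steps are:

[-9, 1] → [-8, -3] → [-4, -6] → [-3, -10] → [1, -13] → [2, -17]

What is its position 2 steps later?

[7, -24]

Step-to-step displacements: [+1, -4], [+4, -3], [+1, -4], [+4, -3], [+1, -4] — a repeating cycle of length 2.
step 6: apply [+4, -3] → [6, -20]
step 7: apply [+1, -4] → [7, -24]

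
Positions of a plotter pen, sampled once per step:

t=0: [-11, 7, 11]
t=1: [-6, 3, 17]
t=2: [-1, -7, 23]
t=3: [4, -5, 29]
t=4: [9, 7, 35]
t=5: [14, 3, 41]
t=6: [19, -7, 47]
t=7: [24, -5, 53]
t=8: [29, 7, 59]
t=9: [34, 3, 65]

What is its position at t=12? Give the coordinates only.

[49, 7, 83]

First: linear, +5 per step → 49 at step 12.
Second: cycles through 7, 3, -7, -5 every 4 steps. Step 12 lands at position 0 of the cycle → 7.
Third: linear, +6 per step → 83 at step 12.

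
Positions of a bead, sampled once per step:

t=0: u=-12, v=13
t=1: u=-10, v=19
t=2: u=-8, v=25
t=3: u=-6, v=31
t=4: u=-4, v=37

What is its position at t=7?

Each step adds (+2, +6) to the position.
step 5: u=-4, v=37 + (+2, +6) → u=-2, v=43
step 6: u=-2, v=43 + (+2, +6) → u=0, v=49
step 7: u=0, v=49 + (+2, +6) → u=2, v=55

u=2, v=55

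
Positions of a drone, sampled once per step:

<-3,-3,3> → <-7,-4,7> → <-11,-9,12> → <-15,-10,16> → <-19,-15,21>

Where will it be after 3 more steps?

<-31,-22,34>

Step-to-step displacements: <-4,-1,+4>, <-4,-5,+5>, <-4,-1,+4>, <-4,-5,+5> — a repeating cycle of length 2.
step 5: apply <-4,-1,+4> → <-23,-16,25>
step 6: apply <-4,-5,+5> → <-27,-21,30>
step 7: apply <-4,-1,+4> → <-31,-22,34>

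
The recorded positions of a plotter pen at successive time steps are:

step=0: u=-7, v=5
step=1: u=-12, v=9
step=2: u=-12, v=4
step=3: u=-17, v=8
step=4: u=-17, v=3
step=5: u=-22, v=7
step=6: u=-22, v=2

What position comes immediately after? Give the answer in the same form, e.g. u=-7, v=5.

u=-27, v=6

Step-to-step displacements: (-5, +4), (+0, -5), (-5, +4), (+0, -5), (-5, +4), (+0, -5) — a repeating cycle of length 2.
step 7: apply (-5, +4) → u=-27, v=6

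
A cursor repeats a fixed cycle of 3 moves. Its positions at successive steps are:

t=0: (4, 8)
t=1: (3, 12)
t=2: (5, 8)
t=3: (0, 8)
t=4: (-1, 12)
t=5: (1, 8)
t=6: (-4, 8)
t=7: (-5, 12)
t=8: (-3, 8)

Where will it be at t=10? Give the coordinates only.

(-9, 12)

Step-to-step displacements: (-1, +4), (+2, -4), (-5, +0), (-1, +4), (+2, -4), (-5, +0), (-1, +4), (+2, -4) — a repeating cycle of length 3.
step 9: apply (-5, +0) → (-8, 8)
step 10: apply (-1, +4) → (-9, 12)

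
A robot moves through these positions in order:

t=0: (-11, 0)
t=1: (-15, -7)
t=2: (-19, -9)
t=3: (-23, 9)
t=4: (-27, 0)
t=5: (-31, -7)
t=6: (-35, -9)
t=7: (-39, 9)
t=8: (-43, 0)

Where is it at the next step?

The first coordinate changes by -4 each step, so at step 9 it is -11 + 9·(-4) = -47.
The second coordinate repeats the cycle [0, -7, -9, 9] with period 4; step 9 mod 4 = 1, giving -7.

(-47, -7)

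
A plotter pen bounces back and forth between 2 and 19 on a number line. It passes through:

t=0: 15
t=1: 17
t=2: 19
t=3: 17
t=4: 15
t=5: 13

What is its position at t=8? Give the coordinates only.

7

The value travels 2 per step and bounces off the walls at 2 and 19.
  step 6: 13 → 11
  step 7: 11 → 9
  step 8: 9 → 7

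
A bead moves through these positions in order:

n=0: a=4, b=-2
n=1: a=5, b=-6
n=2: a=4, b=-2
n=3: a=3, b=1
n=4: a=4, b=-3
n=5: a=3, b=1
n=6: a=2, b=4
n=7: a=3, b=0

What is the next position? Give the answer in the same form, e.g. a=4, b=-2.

Differencing gives (+1, -4), (-1, +4), (-1, +3), (+1, -4), (-1, +4), (-1, +3), (+1, -4). This is the pattern (+1, -4), (-1, +4), (-1, +3) repeated.
step 8: apply (-1, +4) → a=2, b=4

a=2, b=4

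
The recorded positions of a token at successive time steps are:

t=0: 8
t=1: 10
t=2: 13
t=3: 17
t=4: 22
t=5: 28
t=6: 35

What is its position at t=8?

Taking differences between consecutive positions: +2, +3, +4, +5, +6, +7. These grow by +1 each step.
step 7: 35 + 8 → 43
step 8: 43 + 9 → 52

52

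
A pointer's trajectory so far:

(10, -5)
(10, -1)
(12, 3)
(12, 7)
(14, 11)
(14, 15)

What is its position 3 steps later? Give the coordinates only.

(18, 27)

Differencing gives (+0, +4), (+2, +4), (+0, +4), (+2, +4), (+0, +4). This is the pattern (+0, +4), (+2, +4) repeated.
step 6: apply (+2, +4) → (16, 19)
step 7: apply (+0, +4) → (16, 23)
step 8: apply (+2, +4) → (18, 27)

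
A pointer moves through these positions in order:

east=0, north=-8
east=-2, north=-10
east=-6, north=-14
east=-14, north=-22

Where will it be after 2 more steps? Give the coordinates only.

The jumps are (-2, -2), (-4, -4), (-8, -8) — a geometric progression with ratio 2.
step 4: east=-14, north=-22 + (-16, -16) → east=-30, north=-38
step 5: east=-30, north=-38 + (-32, -32) → east=-62, north=-70

east=-62, north=-70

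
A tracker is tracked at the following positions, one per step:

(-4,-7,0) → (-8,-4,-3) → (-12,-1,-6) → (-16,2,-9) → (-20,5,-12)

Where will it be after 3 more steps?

(-32,14,-21)

Each step adds (-4,+3,-3) to the position.
step 5: (-20,5,-12) + (-4,+3,-3) → (-24,8,-15)
step 6: (-24,8,-15) + (-4,+3,-3) → (-28,11,-18)
step 7: (-28,11,-18) + (-4,+3,-3) → (-32,14,-21)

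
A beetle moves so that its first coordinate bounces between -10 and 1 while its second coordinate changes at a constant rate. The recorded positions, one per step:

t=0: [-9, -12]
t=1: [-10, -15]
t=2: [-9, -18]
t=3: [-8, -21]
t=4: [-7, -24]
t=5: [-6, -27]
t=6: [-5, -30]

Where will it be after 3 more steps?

[-2, -39]

The first coordinate travels 1 per step and bounces off the walls at -10 and 1.
  step 7: -5 → -4
  step 8: -4 → -3
  step 9: -3 → -2
The second coordinate changes by -3 each step: at step 9 it is -39.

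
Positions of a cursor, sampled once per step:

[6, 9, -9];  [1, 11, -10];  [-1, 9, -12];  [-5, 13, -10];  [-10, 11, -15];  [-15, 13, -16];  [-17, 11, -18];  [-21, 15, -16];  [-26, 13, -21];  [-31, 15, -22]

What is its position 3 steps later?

[-42, 15, -27]

The moves between consecutive positions are [-5, +2, -1], [-2, -2, -2], [-4, +4, +2], [-5, -2, -5], [-5, +2, -1], [-2, -2, -2], [-4, +4, +2], [-5, -2, -5], [-5, +2, -1]; they repeat the 4-cycle [[-5, +2, -1], [-2, -2, -2], [-4, +4, +2], [-5, -2, -5]].
step 10: apply [-2, -2, -2] → [-33, 13, -24]
step 11: apply [-4, +4, +2] → [-37, 17, -22]
step 12: apply [-5, -2, -5] → [-42, 15, -27]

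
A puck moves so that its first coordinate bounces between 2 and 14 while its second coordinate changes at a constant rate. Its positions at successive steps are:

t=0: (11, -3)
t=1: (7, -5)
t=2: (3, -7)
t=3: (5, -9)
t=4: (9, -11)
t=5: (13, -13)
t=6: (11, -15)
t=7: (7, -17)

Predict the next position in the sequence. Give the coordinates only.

(3, -19)

The first coordinate travels 4 per step and bounces off the walls at 2 and 14.
  step 8: 7 → 3
The second coordinate changes by -2 each step: at step 8 it is -19.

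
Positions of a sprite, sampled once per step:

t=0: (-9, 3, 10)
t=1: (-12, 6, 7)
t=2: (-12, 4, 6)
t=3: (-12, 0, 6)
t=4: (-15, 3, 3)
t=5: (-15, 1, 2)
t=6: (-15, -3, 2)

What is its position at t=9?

(-18, -6, -2)

Step-to-step displacements: (-3, +3, -3), (+0, -2, -1), (+0, -4, +0), (-3, +3, -3), (+0, -2, -1), (+0, -4, +0) — a repeating cycle of length 3.
step 7: apply (-3, +3, -3) → (-18, 0, -1)
step 8: apply (+0, -2, -1) → (-18, -2, -2)
step 9: apply (+0, -4, +0) → (-18, -6, -2)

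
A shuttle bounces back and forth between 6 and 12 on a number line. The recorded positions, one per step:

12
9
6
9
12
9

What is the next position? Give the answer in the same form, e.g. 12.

The value travels 3 per step and bounces off the walls at 6 and 12.
  step 6: 9 → 6

6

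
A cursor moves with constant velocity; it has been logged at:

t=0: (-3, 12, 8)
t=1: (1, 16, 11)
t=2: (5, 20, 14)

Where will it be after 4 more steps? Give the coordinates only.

(21, 36, 26)

The position changes by (+4, +4, +3) every step.
step 3: (5, 20, 14) + (+4, +4, +3) → (9, 24, 17)
step 4: (9, 24, 17) + (+4, +4, +3) → (13, 28, 20)
step 5: (13, 28, 20) + (+4, +4, +3) → (17, 32, 23)
step 6: (17, 32, 23) + (+4, +4, +3) → (21, 36, 26)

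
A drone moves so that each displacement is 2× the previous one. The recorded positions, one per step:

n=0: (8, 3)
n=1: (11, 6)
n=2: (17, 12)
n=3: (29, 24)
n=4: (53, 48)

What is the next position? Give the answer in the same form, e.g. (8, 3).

Step-to-step displacements: (+3, +3), (+6, +6), (+12, +12), (+24, +24); each is 2× the previous.
step 5: (53, 48) + (+48, +48) → (101, 96)

(101, 96)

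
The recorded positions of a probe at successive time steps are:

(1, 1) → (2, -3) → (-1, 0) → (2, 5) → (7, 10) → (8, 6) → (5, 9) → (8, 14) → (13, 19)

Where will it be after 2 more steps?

(11, 18)

Step-to-step displacements: (+1, -4), (-3, +3), (+3, +5), (+5, +5), (+1, -4), (-3, +3), (+3, +5), (+5, +5) — a repeating cycle of length 4.
step 9: apply (+1, -4) → (14, 15)
step 10: apply (-3, +3) → (11, 18)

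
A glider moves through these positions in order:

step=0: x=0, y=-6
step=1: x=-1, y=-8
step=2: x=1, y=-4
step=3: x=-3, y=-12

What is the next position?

Step-to-step displacements: (-1, -2), (+2, +4), (-4, -8); each is -2× the previous.
step 4: x=-3, y=-12 + (+8, +16) → x=5, y=4

x=5, y=4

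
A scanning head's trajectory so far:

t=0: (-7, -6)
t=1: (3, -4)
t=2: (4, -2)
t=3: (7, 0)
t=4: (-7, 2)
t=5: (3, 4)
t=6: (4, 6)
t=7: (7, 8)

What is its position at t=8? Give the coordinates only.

(-7, 10)

The first coordinate repeats the cycle [-7, 3, 4, 7] with period 4; step 8 mod 4 = 0, giving -7.
The second coordinate changes by +2 each step, so at step 8 it is -6 + 8·(2) = 10.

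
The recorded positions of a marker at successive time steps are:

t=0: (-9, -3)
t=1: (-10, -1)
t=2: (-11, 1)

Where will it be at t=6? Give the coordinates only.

(-15, 9)

The position changes by (-1, +2) every step.
step 3: (-11, 1) + (-1, +2) → (-12, 3)
step 4: (-12, 3) + (-1, +2) → (-13, 5)
step 5: (-13, 5) + (-1, +2) → (-14, 7)
step 6: (-14, 7) + (-1, +2) → (-15, 9)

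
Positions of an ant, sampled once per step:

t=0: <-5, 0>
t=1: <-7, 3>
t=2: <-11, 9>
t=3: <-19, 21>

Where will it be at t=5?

Step-to-step displacements: <-2, +3>, <-4, +6>, <-8, +12>; each is 2× the previous.
step 4: <-19, 21> + <-16, +24> → <-35, 45>
step 5: <-35, 45> + <-32, +48> → <-67, 93>

<-67, 93>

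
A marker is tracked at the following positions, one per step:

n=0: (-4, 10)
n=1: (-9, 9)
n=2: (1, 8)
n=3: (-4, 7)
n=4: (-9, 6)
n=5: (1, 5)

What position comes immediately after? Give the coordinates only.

First: cycles through -4, -9, 1 every 3 steps. Step 6 lands at position 0 of the cycle → -4.
Second: linear, -1 per step → 4 at step 6.

(-4, 4)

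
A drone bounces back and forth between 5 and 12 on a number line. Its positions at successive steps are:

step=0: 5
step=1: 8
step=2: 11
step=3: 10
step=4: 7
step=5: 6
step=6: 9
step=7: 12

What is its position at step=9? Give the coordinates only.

The value reflects between 5 and 12, moving 3 per step.
  step 8: 12 → 9
  step 9: 9 → 6

6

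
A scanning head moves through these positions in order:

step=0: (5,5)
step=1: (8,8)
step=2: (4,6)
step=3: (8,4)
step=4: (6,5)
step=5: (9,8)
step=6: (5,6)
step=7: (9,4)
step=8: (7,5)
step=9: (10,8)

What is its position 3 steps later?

(8,5)

The moves between consecutive positions are (+3,+3), (-4,-2), (+4,-2), (-2,+1), (+3,+3), (-4,-2), (+4,-2), (-2,+1), (+3,+3); they repeat the 4-cycle [(+3,+3), (-4,-2), (+4,-2), (-2,+1)].
step 10: apply (-4,-2) → (6,6)
step 11: apply (+4,-2) → (10,4)
step 12: apply (-2,+1) → (8,5)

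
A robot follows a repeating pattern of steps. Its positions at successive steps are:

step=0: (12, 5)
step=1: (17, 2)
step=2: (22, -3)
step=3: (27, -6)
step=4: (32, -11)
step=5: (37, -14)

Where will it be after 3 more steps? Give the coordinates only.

(52, -27)

Differencing gives (+5, -3), (+5, -5), (+5, -3), (+5, -5), (+5, -3). This is the pattern (+5, -3), (+5, -5) repeated.
step 6: apply (+5, -5) → (42, -19)
step 7: apply (+5, -3) → (47, -22)
step 8: apply (+5, -5) → (52, -27)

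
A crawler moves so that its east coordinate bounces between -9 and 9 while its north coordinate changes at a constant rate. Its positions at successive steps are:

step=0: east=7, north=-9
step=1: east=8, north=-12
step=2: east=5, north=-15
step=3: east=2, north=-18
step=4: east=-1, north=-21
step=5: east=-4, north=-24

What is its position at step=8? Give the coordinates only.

east=-5, north=-33

The east coordinate travels 3 per step and bounces off the walls at -9 and 9.
  step 6: -4 → -7
  step 7: -7 → -8
  step 8: -8 → -5
The north coordinate changes by -3 each step: at step 8 it is -33.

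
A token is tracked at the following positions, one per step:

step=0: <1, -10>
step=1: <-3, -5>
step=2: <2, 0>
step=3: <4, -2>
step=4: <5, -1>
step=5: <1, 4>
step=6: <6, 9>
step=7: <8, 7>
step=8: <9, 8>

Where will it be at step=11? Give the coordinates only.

<12, 16>

Step-to-step displacements: <-4, +5>, <+5, +5>, <+2, -2>, <+1, +1>, <-4, +5>, <+5, +5>, <+2, -2>, <+1, +1> — a repeating cycle of length 4.
step 9: apply <-4, +5> → <5, 13>
step 10: apply <+5, +5> → <10, 18>
step 11: apply <+2, -2> → <12, 16>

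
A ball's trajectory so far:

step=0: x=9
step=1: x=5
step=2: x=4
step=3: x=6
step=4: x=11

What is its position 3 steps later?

x=44

First differences are -4, -1, +2, +5; their common second difference is +3 (constant acceleration).
step 5: 11 + 8 → x=19
step 6: 19 + 11 → x=30
step 7: 30 + 14 → x=44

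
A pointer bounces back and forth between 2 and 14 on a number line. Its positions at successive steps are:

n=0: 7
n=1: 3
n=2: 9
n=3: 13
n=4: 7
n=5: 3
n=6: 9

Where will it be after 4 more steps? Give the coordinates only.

The value reflects between 2 and 14, moving 6 per step.
  step 7: 9 → 13
  step 8: 13 → 7
  step 9: 7 → 3
  step 10: 3 → 9

9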